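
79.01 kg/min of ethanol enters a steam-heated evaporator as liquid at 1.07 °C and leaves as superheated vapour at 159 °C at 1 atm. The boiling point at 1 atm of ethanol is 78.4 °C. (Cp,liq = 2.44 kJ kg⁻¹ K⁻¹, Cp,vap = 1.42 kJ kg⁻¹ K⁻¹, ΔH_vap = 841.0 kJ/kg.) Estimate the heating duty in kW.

Q = 1510 kW

liquid 1.07→78.4 °C: 188.69 kJ/kg
vaporisation at 78.4 °C: 841 kJ/kg
vapour 78.4→159 °C: 114.45 kJ/kg
Δh = 188.69 + 841 + 114.45 = 1144.1 kJ/kg
Q = ṁ·Δh = 79.01 kg/min × 1144.1 kJ/kg = 90398 kJ/min
|Q| = 1506.6 kW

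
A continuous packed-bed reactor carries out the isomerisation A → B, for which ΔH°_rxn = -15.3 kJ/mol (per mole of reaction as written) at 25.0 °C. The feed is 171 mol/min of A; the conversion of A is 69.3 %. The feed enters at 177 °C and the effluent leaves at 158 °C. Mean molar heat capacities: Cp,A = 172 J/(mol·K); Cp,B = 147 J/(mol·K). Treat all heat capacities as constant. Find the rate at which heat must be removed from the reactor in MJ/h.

Q_out = 166 MJ/h

Extent of reaction ξ = 0.693 × 171 = 118.5 mol/min
Reaction term: ξ·ΔH°_rxn = 118.5 × -15.3 = -1813.1 kJ/min
Sensible, feed 177→25 °C: -4470.6 kJ/min
Outlet flows (mol/min): A 52.497, B 118.5
Sensible, products 25→158 °C: 3517.8 kJ/min
Q = ΔH = -2765.9 kJ/min = -46.099 kW
Heat removed = 165.96 MJ/h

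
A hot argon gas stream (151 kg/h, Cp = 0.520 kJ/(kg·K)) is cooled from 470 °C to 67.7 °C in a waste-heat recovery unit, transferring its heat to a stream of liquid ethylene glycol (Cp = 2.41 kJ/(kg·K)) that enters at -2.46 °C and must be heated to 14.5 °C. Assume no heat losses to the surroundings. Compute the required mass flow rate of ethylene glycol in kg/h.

Heat released by hot stream: Q = 151 × 0.520 × (470 − 67.7) = 31589 kJ/h
Energy balance on cold side (adiabatic exchanger): Q = ṁ_c·Cp_c·(T_c,out − T_c,in)
ṁ_c = 31589 / [2.41 × (14.5 − -2.46)] = 772.84 kg/h

ṁ_c = 773 kg/h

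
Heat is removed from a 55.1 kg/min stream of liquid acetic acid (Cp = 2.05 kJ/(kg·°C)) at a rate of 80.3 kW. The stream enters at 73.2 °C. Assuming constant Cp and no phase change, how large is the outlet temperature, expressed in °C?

Q = 80.3 kW = 4818 kJ/min
ΔT = Q/(ṁ·Cp) = 4818/(55.1×2.05) = 42.654 K
T_out = 73.2 − 42.654 = 30.546 °C

T_out = 30.5 °C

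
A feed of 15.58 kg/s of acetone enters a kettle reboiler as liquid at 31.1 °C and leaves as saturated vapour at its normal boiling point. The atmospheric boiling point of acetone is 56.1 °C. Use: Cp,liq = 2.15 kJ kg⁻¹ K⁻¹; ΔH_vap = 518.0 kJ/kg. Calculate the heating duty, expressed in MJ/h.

Q = 32100 MJ/h

liquid 31.1→56.1 °C: 53.75 kJ/kg
vaporisation at 56.1 °C: 518 kJ/kg
Δh = 53.75 + 518 = 571.75 kJ/kg
Q = ṁ·Δh = 15.58 kg/s × 571.75 kJ/kg = 8907.9 kJ/s
|Q| = 8907.9 kW = 32068 MJ/h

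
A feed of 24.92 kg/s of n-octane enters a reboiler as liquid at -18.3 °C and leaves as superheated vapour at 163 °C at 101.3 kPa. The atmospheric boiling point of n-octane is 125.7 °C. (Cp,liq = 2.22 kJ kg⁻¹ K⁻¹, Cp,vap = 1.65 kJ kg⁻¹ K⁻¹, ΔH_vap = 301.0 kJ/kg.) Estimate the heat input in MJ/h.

liquid -18.3→125.7 °C: 319.68 kJ/kg
vaporisation at 125.7 °C: 301 kJ/kg
vapour 125.7→163 °C: 61.545 kJ/kg
Δh = 319.68 + 301 + 61.545 = 682.23 kJ/kg
Q = ṁ·Δh = 24.92 kg/s × 682.23 kJ/kg = 17001 kJ/s
|Q| = 17001 kW = 61204 MJ/h

Q = 61200 MJ/h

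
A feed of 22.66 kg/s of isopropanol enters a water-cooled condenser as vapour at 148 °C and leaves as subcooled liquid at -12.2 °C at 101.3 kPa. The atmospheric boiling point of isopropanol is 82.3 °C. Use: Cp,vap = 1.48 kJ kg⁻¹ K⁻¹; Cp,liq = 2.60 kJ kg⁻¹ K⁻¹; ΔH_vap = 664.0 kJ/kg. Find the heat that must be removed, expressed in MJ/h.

vapour 148→82.3 °C: -97.236 kJ/kg
condensation at 82.3 °C: -664 kJ/kg
liquid 82.3→-12.2 °C: -245.7 kJ/kg
Δh = -97.236 + -664 + -245.7 = -1006.9 kJ/kg
Q = ṁ·Δh = 22.66 kg/s × -1006.9 kJ/kg = -22817 kJ/s
|Q| = 22817 kW = 82142 MJ/h

Q_c = 82100 MJ/h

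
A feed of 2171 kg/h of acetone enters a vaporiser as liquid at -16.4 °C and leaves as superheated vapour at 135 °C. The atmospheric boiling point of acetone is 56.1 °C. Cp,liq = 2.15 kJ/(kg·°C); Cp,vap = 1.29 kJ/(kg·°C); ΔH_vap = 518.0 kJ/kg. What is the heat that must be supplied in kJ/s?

Q = 468 kJ/s

liquid -16.4→56.1 °C: 155.88 kJ/kg
vaporisation at 56.1 °C: 518 kJ/kg
vapour 56.1→135 °C: 101.78 kJ/kg
Δh = 155.88 + 518 + 101.78 = 775.66 kJ/kg
Q = ṁ·Δh = 2171 kg/h × 775.66 kJ/kg = 1.6839e+06 kJ/h
|Q| = 467.76 kW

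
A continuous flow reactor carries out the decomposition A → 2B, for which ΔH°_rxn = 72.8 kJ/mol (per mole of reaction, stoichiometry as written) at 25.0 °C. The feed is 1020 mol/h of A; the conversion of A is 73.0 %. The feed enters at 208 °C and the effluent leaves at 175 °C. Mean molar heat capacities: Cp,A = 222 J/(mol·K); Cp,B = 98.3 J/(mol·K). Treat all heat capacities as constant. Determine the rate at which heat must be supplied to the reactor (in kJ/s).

Q_in = 12.2 kJ/s

Extent of reaction ξ = 0.730 × 1020 = 744.6 mol/h
Reaction term: ξ·ΔH°_rxn = 744.6 × 72.8 = 54207 kJ/h
Sensible, feed 208→25 °C: -41439 kJ/h
Outlet flows (mol/h): A 275.4, B 1489.2
Sensible, products 25→175 °C: 31129 kJ/h
Q = ΔH = 43897 kJ/h = 12.194 kW
Heat supplied = 12.194 kJ/s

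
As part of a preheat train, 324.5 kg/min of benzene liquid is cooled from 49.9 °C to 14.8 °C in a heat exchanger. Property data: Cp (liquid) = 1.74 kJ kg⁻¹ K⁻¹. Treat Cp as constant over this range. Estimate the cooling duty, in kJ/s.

Q = ṁ·Cp·ΔT = 324.5 × 1.74 × (14.8 − 49.9) = -19819 kJ/min
Converting: 19819 / 60 s = 330.31 kW

Q_c = 330 kJ/s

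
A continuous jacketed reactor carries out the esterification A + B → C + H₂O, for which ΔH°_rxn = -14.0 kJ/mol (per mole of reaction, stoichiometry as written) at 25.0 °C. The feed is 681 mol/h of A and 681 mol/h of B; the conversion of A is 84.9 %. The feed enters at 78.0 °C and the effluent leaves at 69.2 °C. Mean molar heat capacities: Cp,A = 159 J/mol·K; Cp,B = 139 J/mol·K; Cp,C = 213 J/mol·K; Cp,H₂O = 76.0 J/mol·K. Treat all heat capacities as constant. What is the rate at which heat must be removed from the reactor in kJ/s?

Q_out = 2.81 kJ/s

Extent of reaction ξ = 0.849 × 681 = 578.17 mol/h
Reaction term: ξ·ΔH°_rxn = 578.17 × -14.0 = -8094.4 kJ/h
Sensible, feed 78.0→25 °C: -10756 kJ/h
Outlet flows (mol/h): A 102.83, B 102.83, C 578.17, H₂O 578.17
Sensible, products 25→69.2 °C: 8739.9 kJ/h
Q = ΔH = -10110 kJ/h = -2.8084 kW
Heat removed = 2.8084 kJ/s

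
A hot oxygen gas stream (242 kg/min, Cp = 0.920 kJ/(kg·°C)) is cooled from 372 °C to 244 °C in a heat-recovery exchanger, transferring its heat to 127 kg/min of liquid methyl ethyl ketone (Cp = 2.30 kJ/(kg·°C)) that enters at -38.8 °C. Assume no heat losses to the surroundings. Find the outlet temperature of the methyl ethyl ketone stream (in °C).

Heat released by hot stream: Q = 242 × 0.920 × (372 − 244) = 28498 kJ/min
Energy balance on cold side (adiabatic exchanger): Q = ṁ_c·Cp_c·(T_c,out − T_c,in)
T_c,out = -38.8 + 28498/(127 × 2.30) = 58.762 °C

T_c,out = 58.8 °C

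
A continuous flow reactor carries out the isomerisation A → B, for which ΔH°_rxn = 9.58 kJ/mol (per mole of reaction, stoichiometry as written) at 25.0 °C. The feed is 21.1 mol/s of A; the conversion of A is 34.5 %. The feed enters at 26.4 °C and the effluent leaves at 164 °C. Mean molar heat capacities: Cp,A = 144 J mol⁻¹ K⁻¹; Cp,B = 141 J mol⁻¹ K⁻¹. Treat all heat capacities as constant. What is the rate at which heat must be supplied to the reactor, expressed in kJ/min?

Extent of reaction ξ = 0.345 × 21.1 = 7.2795 mol/s
Reaction term: ξ·ΔH°_rxn = 7.2795 × 9.58 = 69.738 kJ/s
Sensible, feed 26.4→25 °C: -4.2538 kJ/s
Outlet flows (mol/s): A 13.821, B 7.2795
Sensible, products 25→164 °C: 419.3 kJ/s
Q = ΔH = 484.79 kJ/s = 484.79 kW
Heat supplied = 29087 kJ/min

Q_in = 29100 kJ/min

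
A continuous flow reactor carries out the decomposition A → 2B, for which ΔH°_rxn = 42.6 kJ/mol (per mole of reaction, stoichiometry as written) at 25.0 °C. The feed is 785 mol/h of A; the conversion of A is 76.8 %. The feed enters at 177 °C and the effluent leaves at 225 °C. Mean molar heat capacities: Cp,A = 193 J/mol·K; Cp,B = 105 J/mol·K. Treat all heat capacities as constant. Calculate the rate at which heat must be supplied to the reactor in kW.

Q_in = 9.72 kW

Extent of reaction ξ = 0.768 × 785 = 602.88 mol/h
Reaction term: ξ·ΔH°_rxn = 602.88 × 42.6 = 25683 kJ/h
Sensible, feed 177→25 °C: -23029 kJ/h
Outlet flows (mol/h): A 182.12, B 1205.8
Sensible, products 25→225 °C: 32351 kJ/h
Q = ΔH = 35005 kJ/h = 9.7235 kW
Heat supplied = 9.7235 kW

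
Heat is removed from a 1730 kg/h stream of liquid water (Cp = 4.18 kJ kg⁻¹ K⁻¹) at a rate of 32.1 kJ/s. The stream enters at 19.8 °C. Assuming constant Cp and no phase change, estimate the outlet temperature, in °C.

Q = 32.1 kJ/s = 115560 kJ/h
ΔT = Q/(ṁ·Cp) = 115560/(1730×4.18) = 15.98 K
T_out = 19.8 − 15.98 = 3.8197 °C

T_out = 3.82 °C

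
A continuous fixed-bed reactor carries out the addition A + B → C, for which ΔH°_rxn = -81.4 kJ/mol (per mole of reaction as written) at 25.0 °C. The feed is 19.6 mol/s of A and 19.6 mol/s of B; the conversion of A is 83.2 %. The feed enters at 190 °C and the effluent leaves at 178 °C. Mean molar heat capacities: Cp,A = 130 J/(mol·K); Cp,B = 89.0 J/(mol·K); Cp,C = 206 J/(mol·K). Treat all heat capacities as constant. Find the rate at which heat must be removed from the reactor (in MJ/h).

Q_out = 5080 MJ/h

Extent of reaction ξ = 0.832 × 19.6 = 16.307 mol/s
Reaction term: ξ·ΔH°_rxn = 16.307 × -81.4 = -1327.4 kJ/s
Sensible, feed 190→25 °C: -708.25 kJ/s
Outlet flows (mol/s): A 3.2928, B 3.2928, C 16.307
Sensible, products 25→178 °C: 624.3 kJ/s
Q = ΔH = -1411.3 kJ/s = -1411.3 kW
Heat removed = 5080.9 MJ/h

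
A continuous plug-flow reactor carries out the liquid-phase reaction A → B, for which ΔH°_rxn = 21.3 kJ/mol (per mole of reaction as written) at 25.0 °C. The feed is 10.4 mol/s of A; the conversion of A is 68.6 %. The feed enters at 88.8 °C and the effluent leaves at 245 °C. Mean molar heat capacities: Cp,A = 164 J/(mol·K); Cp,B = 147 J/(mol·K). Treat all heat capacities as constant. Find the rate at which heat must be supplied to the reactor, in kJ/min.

Extent of reaction ξ = 0.686 × 10.4 = 7.1344 mol/s
Reaction term: ξ·ΔH°_rxn = 7.1344 × 21.3 = 151.96 kJ/s
Sensible, feed 88.8→25 °C: -108.82 kJ/s
Outlet flows (mol/s): A 3.2656, B 7.1344
Sensible, products 25→245 °C: 348.55 kJ/s
Q = ΔH = 391.69 kJ/s = 391.69 kW
Heat supplied = 23502 kJ/min

Q_in = 23500 kJ/min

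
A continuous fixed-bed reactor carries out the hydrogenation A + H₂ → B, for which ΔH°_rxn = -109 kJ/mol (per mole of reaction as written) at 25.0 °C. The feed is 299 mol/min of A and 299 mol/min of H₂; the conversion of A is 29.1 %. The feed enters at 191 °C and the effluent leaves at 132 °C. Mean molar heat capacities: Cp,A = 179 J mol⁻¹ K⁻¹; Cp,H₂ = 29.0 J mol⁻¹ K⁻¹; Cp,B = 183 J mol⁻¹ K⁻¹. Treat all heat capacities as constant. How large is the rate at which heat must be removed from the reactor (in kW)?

Extent of reaction ξ = 0.291 × 299 = 87.009 mol/min
Reaction term: ξ·ΔH°_rxn = 87.009 × -109 = -9484 kJ/min
Sensible, feed 191→25 °C: -10324 kJ/min
Outlet flows (mol/min): A 211.99, H₂ 211.99, B 87.009
Sensible, products 25→132 °C: 6421.8 kJ/min
Q = ΔH = -13386 kJ/min = -223.1 kW
Heat removed = 223.1 kW

Q_out = 223 kW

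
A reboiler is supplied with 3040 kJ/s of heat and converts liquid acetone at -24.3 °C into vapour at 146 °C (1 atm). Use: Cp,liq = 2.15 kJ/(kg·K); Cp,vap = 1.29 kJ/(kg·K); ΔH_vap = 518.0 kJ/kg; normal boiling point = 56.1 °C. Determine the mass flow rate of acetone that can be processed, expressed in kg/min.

Δh = 2.15×(56.1−-24.3) + 518.0 + 1.29×(146−56.1) = 806.83 kJ/kg
Q = 3040 kJ/s = 3040 kJ/s = 182400 kJ/min
ṁ = Q/Δh = 182400 / 806.83 = 226.07 kg/min

ṁ = 226 kg/min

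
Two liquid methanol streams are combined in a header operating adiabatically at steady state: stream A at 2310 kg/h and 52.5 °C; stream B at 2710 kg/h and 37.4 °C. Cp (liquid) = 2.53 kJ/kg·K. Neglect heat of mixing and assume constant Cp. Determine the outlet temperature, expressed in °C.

No heat crosses the boundary, so H_out = H_in.
Σ ṁᵢCp,ᵢTᵢ = 2310×2.53×52.5 + 2710×2.53×37.4 = 563250
Σ ṁᵢCp,ᵢ = 2310×2.53 + 2710×2.53 = 12701
T_out = 563250 / 12701 = 44.348 °C

T_out = 44.3 °C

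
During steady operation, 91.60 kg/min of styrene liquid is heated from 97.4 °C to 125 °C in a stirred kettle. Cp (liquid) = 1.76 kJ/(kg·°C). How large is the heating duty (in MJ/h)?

Q = ṁ·Cp·ΔT = 91.60 × 1.76 × (125 − 97.4) = 4449.6 kJ/min
Converting: 4449.6 / 60 s = 74.159 kW
Heating duty = 266.97 MJ/h

Q = 267 MJ/h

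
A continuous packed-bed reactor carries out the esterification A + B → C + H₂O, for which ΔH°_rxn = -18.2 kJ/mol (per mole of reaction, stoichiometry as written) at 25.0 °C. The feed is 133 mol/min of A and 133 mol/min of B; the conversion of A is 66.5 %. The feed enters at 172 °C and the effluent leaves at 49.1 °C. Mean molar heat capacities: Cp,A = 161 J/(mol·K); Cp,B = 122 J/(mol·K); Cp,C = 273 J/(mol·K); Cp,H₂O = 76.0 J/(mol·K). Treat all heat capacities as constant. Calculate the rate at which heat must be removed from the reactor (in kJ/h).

Extent of reaction ξ = 0.665 × 133 = 88.445 mol/min
Reaction term: ξ·ΔH°_rxn = 88.445 × -18.2 = -1609.7 kJ/min
Sensible, feed 172→25 °C: -5532.9 kJ/min
Outlet flows (mol/min): A 44.555, B 44.555, C 88.445, H₂O 88.445
Sensible, products 25→49.1 °C: 1047.8 kJ/min
Q = ΔH = -6094.9 kJ/min = -101.58 kW
Heat removed = 365690 kJ/h

Q_out = 366000 kJ/h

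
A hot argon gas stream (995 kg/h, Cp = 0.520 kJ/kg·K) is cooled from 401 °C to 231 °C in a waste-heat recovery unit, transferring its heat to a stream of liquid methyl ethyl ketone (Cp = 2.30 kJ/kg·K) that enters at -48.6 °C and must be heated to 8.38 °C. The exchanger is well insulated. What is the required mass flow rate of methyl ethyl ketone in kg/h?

ṁ_c = 671 kg/h

Heat released by hot stream: Q = 995 × 0.520 × (401 − 231) = 87958 kJ/h
Energy balance on cold side (adiabatic exchanger): Q = ṁ_c·Cp_c·(T_c,out − T_c,in)
ṁ_c = 87958 / [2.30 × (8.38 − -48.6)] = 671.16 kg/h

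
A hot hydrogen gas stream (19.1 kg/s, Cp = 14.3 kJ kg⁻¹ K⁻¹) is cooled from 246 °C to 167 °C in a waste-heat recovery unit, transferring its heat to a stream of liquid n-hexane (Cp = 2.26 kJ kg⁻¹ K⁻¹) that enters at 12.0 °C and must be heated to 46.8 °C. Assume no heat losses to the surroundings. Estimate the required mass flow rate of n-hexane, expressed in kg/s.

ṁ_c = 274 kg/s

Heat released by hot stream: Q = 19.1 × 14.3 × (246 − 167) = 21577 kJ/s
Energy balance on cold side (adiabatic exchanger): Q = ṁ_c·Cp_c·(T_c,out − T_c,in)
ṁ_c = 21577 / [2.26 × (46.8 − 12.0)] = 274.35 kg/s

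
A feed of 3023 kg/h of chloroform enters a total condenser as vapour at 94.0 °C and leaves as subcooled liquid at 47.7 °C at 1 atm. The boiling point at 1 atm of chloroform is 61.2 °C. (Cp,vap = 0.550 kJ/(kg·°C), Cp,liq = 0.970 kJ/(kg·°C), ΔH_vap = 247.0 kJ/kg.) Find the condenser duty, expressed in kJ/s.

Q_c = 234 kJ/s

vapour 94.0→61.2 °C: -18.04 kJ/kg
condensation at 61.2 °C: -247 kJ/kg
liquid 61.2→47.7 °C: -13.095 kJ/kg
Δh = -18.04 + -247 + -13.095 = -278.13 kJ/kg
Q = ṁ·Δh = 3023 kg/h × -278.13 kJ/kg = -840800 kJ/h
|Q| = 233.56 kW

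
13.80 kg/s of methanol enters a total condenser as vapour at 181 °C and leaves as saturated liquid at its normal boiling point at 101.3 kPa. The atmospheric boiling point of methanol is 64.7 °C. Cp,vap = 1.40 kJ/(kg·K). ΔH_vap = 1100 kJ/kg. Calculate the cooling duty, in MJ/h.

Q_c = 62700 MJ/h

vapour 181→64.7 °C: -162.82 kJ/kg
condensation at 64.7 °C: -1100 kJ/kg
Δh = -162.82 + -1100 = -1262.8 kJ/kg
Q = ṁ·Δh = 13.80 kg/s × -1262.8 kJ/kg = -17427 kJ/s
|Q| = 17427 kW = 62737 MJ/h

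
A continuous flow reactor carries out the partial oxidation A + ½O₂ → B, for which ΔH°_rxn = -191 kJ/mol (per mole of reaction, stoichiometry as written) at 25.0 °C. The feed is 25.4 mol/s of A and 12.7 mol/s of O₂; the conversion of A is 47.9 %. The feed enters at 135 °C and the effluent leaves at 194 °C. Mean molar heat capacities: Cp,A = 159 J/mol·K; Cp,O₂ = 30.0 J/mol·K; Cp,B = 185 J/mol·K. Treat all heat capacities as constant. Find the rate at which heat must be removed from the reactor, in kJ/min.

Q_out = 122000 kJ/min

Extent of reaction ξ = 0.479 × 25.4 = 12.167 mol/s
Reaction term: ξ·ΔH°_rxn = 12.167 × -191 = -2323.8 kJ/s
Sensible, feed 135→25 °C: -486.16 kJ/s
Outlet flows (mol/s): A 13.233, O₂ 6.6167, B 12.167
Sensible, products 25→194 °C: 769.53 kJ/s
Q = ΔH = -2040.4 kJ/s = -2040.4 kW
Heat removed = 122430 kJ/min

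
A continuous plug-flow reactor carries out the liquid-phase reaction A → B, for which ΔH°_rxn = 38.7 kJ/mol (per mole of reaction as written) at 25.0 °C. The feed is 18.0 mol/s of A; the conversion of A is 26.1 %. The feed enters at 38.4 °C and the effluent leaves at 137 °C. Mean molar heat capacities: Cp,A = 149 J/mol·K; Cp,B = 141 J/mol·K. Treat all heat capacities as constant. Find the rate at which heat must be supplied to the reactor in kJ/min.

Q_in = 26500 kJ/min

Extent of reaction ξ = 0.261 × 18.0 = 4.698 mol/s
Reaction term: ξ·ΔH°_rxn = 4.698 × 38.7 = 181.81 kJ/s
Sensible, feed 38.4→25 °C: -35.939 kJ/s
Outlet flows (mol/s): A 13.302, B 4.698
Sensible, products 25→137 °C: 296.17 kJ/s
Q = ΔH = 442.05 kJ/s = 442.05 kW
Heat supplied = 26523 kJ/min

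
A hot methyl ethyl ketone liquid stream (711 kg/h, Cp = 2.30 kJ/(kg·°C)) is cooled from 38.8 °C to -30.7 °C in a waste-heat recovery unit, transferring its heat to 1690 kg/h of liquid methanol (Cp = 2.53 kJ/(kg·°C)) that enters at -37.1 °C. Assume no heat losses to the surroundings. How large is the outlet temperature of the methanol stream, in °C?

Heat released by hot stream: Q = 711 × 2.30 × (38.8 − -30.7) = 113650 kJ/h
Energy balance on cold side (adiabatic exchanger): Q = ṁ_c·Cp_c·(T_c,out − T_c,in)
T_c,out = -37.1 + 113650/(1690 × 2.53) = -10.519 °C

T_c,out = -10.5 °C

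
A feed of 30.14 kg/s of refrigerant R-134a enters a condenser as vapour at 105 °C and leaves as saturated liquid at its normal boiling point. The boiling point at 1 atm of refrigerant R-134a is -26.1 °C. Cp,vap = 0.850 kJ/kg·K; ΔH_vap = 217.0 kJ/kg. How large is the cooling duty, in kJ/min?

vapour 105→-26.1 °C: -111.43 kJ/kg
condensation at -26.1 °C: -217 kJ/kg
Δh = -111.43 + -217 = -328.44 kJ/kg
Q = ṁ·Δh = 30.14 kg/s × -328.44 kJ/kg = -9899 kJ/s
|Q| = 9899 kW = 593940 kJ/min

Q_c = 594000 kJ/min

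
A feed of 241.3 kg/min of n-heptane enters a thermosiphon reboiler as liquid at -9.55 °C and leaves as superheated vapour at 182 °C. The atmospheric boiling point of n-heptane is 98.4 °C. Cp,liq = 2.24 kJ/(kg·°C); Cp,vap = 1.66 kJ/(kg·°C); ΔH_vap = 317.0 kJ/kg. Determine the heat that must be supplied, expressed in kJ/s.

liquid -9.55→98.4 °C: 241.81 kJ/kg
vaporisation at 98.4 °C: 317 kJ/kg
vapour 98.4→182 °C: 138.78 kJ/kg
Δh = 241.81 + 317 + 138.78 = 697.58 kJ/kg
Q = ṁ·Δh = 241.3 kg/min × 697.58 kJ/kg = 168330 kJ/min
|Q| = 2805.5 kW

Q = 2810 kJ/s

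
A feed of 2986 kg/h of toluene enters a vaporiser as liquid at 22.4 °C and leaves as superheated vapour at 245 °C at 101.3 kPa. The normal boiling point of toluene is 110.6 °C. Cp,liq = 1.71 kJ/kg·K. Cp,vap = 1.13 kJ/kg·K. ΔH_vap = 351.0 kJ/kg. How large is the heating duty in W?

Q = 542000 W

liquid 22.4→110.6 °C: 150.82 kJ/kg
vaporisation at 110.6 °C: 351 kJ/kg
vapour 110.6→245 °C: 151.87 kJ/kg
Δh = 150.82 + 351 + 151.87 = 653.69 kJ/kg
Q = ṁ·Δh = 2986 kg/h × 653.69 kJ/kg = 1.9519e+06 kJ/h
|Q| = 542.2 kW = 542200 W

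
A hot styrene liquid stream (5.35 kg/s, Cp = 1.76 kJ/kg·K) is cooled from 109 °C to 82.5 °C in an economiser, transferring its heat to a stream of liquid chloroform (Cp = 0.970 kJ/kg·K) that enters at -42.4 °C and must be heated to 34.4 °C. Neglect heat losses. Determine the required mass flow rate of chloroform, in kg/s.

ṁ_c = 3.35 kg/s

Heat released by hot stream: Q = 5.35 × 1.76 × (109 − 82.5) = 249.52 kJ/s
Energy balance on cold side (adiabatic exchanger): Q = ṁ_c·Cp_c·(T_c,out − T_c,in)
ṁ_c = 249.52 / [0.970 × (34.4 − -42.4)] = 3.3495 kg/s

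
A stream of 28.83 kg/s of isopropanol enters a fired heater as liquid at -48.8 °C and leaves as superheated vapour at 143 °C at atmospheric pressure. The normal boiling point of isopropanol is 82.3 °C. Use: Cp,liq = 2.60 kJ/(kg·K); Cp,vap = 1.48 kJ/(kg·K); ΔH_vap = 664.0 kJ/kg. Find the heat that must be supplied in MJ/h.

Q = 114000 MJ/h

liquid -48.8→82.3 °C: 340.86 kJ/kg
vaporisation at 82.3 °C: 664 kJ/kg
vapour 82.3→143 °C: 89.836 kJ/kg
Δh = 340.86 + 664 + 89.836 = 1094.7 kJ/kg
Q = ṁ·Δh = 28.83 kg/s × 1094.7 kJ/kg = 31560 kJ/s
|Q| = 31560 kW = 113620 MJ/h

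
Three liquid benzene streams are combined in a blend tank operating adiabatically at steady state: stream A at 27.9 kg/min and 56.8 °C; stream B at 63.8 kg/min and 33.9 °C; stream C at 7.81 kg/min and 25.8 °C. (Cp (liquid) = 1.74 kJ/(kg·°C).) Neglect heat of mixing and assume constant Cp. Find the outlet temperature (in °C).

Energy balance with Q = 0: Σ ṁᵢCp,ᵢ(T_out − Tᵢ) = 0
Σ ṁᵢCp,ᵢTᵢ = 27.9×1.74×56.8 + 63.8×1.74×33.9 + 7.81×1.74×25.8 = 6871.3
Σ ṁᵢCp,ᵢ = 27.9×1.74 + 63.8×1.74 + 7.81×1.74 = 173.15
T_out = 6871.3 / 173.15 = 39.685 °C

T_out = 39.7 °C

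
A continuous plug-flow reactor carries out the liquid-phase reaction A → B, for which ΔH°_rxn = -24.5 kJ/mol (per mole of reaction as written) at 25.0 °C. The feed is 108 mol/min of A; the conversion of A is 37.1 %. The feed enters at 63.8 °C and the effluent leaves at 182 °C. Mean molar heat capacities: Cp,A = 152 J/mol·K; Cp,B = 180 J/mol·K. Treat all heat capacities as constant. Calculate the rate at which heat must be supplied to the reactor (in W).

Extent of reaction ξ = 0.371 × 108 = 40.068 mol/min
Reaction term: ξ·ΔH°_rxn = 40.068 × -24.5 = -981.67 kJ/min
Sensible, feed 63.8→25 °C: -636.94 kJ/min
Outlet flows (mol/min): A 67.932, B 40.068
Sensible, products 25→182 °C: 2753.5 kJ/min
Q = ΔH = 1134.8 kJ/min = 18.914 kW
Heat supplied = 18914 W

Q_in = 18900 W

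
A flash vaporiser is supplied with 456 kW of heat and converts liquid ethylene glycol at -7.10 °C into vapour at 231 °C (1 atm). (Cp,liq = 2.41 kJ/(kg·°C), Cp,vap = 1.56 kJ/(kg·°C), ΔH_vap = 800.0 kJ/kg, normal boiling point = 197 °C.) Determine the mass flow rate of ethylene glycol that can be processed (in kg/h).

Δh = 2.41×(197−-7.10) + 800.0 + 1.56×(231−197) = 1344.9 kJ/kg
Q = 456 kW = 456 kJ/s = 1.6416e+06 kJ/h
ṁ = Q/Δh = 1.6416e+06 / 1344.9 = 1220.6 kg/h

ṁ = 1220 kg/h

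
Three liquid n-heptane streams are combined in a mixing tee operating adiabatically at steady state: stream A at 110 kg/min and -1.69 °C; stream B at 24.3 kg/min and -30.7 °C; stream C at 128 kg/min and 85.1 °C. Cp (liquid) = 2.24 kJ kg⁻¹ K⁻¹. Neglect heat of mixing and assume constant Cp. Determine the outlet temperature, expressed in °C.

T_out = 38.0 °C

Energy balance with Q = 0: Σ ṁᵢCp,ᵢ(T_out − Tᵢ) = 0
T_out = Σ ṁᵢCp,ᵢTᵢ / Σ ṁᵢCp,ᵢ
      = 22312 / 587.55 = 37.975 °C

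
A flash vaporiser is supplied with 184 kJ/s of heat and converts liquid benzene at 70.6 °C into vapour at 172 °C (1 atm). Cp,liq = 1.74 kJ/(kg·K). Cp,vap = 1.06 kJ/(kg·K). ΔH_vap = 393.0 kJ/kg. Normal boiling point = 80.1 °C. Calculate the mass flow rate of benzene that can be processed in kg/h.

ṁ = 1310 kg/h

Δh = 1.74×(80.1−70.6) + 393.0 + 1.06×(172−80.1) = 506.94 kJ/kg
Q = 184 kJ/s = 184 kJ/s = 662400 kJ/h
ṁ = Q/Δh = 662400 / 506.94 = 1306.7 kg/h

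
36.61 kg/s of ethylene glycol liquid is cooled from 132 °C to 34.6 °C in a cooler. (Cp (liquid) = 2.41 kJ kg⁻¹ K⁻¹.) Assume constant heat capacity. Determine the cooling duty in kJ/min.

Q = ṁ·Cp·ΔT = 36.61 × 2.41 × (34.6 − 132) = -8593.6 kJ/s
Cooling duty = 515620 kJ/min

Q_c = 516000 kJ/min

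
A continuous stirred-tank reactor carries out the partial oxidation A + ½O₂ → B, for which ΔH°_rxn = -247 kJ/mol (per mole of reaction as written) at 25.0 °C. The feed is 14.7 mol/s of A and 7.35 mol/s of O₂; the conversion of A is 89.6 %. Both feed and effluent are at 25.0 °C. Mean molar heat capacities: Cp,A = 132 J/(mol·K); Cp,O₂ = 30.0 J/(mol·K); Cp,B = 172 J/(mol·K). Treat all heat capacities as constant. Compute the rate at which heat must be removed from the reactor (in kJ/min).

Q_out = 195000 kJ/min

Extent of reaction ξ = 0.896 × 14.7 = 13.171 mol/s
Reaction term: ξ·ΔH°_rxn = 13.171 × -247 = -3253.3 kJ/s
Q = ΔH = -3253.3 kJ/s = -3253.3 kW
Heat removed = 195200 kJ/min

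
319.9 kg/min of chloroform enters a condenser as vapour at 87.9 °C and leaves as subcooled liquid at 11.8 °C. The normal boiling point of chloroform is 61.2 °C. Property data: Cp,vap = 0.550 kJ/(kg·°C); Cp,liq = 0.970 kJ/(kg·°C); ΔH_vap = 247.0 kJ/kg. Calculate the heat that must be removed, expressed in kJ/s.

vapour 87.9→61.2 °C: -14.685 kJ/kg
condensation at 61.2 °C: -247 kJ/kg
liquid 61.2→11.8 °C: -47.918 kJ/kg
Δh = -14.685 + -247 + -47.918 = -309.6 kJ/kg
Q = ṁ·Δh = 319.9 kg/min × -309.6 kJ/kg = -99042 kJ/min
|Q| = 1650.7 kW

Q_c = 1650 kJ/s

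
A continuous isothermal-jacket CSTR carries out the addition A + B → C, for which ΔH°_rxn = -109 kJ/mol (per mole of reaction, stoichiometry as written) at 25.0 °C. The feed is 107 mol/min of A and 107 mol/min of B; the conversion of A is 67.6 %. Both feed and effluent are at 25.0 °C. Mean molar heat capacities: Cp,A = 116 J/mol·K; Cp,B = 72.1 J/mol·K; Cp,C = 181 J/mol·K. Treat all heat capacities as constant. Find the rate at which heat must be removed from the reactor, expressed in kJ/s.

Extent of reaction ξ = 0.676 × 107 = 72.332 mol/min
Reaction term: ξ·ΔH°_rxn = 72.332 × -109 = -7884.2 kJ/min
Q = ΔH = -7884.2 kJ/min = -131.4 kW
Heat removed = 131.4 kJ/s

Q_out = 131 kJ/s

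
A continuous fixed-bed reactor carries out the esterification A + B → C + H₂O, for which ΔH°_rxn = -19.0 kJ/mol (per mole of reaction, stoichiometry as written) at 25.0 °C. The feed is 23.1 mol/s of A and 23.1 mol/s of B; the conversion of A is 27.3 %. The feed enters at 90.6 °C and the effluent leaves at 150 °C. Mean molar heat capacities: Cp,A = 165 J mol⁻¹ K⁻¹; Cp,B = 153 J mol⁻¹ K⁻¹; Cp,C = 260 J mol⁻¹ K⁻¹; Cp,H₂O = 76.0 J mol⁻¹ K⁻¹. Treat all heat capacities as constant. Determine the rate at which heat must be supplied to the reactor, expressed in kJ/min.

Q_in = 19800 kJ/min

Extent of reaction ξ = 0.273 × 23.1 = 6.3063 mol/s
Reaction term: ξ·ΔH°_rxn = 6.3063 × -19.0 = -119.82 kJ/s
Sensible, feed 90.6→25 °C: -481.88 kJ/s
Outlet flows (mol/s): A 16.794, B 16.794, C 6.3063, H₂O 6.3063
Sensible, products 25→150 °C: 932.41 kJ/s
Q = ΔH = 330.71 kJ/s = 330.71 kW
Heat supplied = 19843 kJ/min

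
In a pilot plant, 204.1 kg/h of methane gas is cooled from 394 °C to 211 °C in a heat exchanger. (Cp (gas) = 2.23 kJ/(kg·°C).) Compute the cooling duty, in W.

Q = ṁ·Cp·ΔT = 204.1 × 2.23 × (211 − 394) = -83291 kJ/h
Converting: 83291 / 3600 s = 23.136 kW
Cooling duty = 23136 W

Q_c = 23100 W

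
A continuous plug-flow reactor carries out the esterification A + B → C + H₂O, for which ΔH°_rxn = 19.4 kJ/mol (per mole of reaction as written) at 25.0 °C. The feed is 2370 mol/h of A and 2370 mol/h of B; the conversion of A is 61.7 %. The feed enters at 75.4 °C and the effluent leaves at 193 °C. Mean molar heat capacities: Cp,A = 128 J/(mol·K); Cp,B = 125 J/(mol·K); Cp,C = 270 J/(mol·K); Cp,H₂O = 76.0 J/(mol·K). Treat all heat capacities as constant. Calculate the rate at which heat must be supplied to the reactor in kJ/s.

Q_in = 33.8 kJ/s

Extent of reaction ξ = 0.617 × 2370 = 1462.3 mol/h
Reaction term: ξ·ΔH°_rxn = 1462.3 × 19.4 = 28368 kJ/h
Sensible, feed 75.4→25 °C: -30220 kJ/h
Outlet flows (mol/h): A 907.71, B 907.71, C 1462.3, H₂O 1462.3
Sensible, products 25→193 °C: 123580 kJ/h
Q = ΔH = 121730 kJ/h = 33.814 kW
Heat supplied = 33.814 kJ/s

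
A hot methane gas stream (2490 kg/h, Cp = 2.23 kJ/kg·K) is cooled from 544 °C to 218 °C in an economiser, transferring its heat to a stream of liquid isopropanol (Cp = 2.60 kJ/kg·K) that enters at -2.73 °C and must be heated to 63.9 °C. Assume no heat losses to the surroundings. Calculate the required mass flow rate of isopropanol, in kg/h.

Heat released by hot stream: Q = 2490 × 2.23 × (544 − 218) = 1.8102e+06 kJ/h
Energy balance on cold side (adiabatic exchanger): Q = ṁ_c·Cp_c·(T_c,out − T_c,in)
ṁ_c = 1.8102e+06 / [2.60 × (63.9 − -2.73)] = 10449 kg/h

ṁ_c = 10400 kg/h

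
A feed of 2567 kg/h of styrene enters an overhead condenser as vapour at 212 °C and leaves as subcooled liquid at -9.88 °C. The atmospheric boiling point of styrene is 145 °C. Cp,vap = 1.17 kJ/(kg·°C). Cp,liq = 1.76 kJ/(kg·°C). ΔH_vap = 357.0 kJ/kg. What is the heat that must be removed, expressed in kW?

Q_c = 505 kW

vapour 212→145 °C: -78.39 kJ/kg
condensation at 145 °C: -357 kJ/kg
liquid 145→-9.88 °C: -272.59 kJ/kg
Δh = -78.39 + -357 + -272.59 = -707.98 kJ/kg
Q = ṁ·Δh = 2567 kg/h × -707.98 kJ/kg = -1.8174e+06 kJ/h
|Q| = 504.83 kW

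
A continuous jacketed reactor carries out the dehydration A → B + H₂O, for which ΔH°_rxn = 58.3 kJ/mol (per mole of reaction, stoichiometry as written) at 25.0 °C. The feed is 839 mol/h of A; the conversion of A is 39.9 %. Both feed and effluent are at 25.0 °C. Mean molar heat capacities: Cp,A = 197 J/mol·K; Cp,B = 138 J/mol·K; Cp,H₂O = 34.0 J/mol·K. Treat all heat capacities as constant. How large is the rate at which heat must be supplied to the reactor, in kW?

Extent of reaction ξ = 0.399 × 839 = 334.76 mol/h
Reaction term: ξ·ΔH°_rxn = 334.76 × 58.3 = 19517 kJ/h
Q = ΔH = 19517 kJ/h = 5.4213 kW
Heat supplied = 5.4213 kW

Q_in = 5.42 kW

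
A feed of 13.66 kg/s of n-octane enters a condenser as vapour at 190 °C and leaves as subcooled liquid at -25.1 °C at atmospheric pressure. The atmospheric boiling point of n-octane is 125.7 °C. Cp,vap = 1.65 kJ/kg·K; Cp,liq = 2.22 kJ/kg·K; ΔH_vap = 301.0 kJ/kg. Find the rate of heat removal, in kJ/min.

vapour 190→125.7 °C: -106.09 kJ/kg
condensation at 125.7 °C: -301 kJ/kg
liquid 125.7→-25.1 °C: -334.78 kJ/kg
Δh = -106.09 + -301 + -334.78 = -741.87 kJ/kg
Q = ṁ·Δh = 13.66 kg/s × -741.87 kJ/kg = -10134 kJ/s
|Q| = 10134 kW = 608040 kJ/min

Q_c = 608000 kJ/min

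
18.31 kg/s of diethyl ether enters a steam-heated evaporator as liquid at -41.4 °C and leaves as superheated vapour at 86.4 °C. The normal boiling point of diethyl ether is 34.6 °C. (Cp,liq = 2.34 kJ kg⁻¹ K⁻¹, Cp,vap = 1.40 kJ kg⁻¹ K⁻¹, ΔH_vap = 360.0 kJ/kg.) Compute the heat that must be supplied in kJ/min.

liquid -41.4→34.6 °C: 177.84 kJ/kg
vaporisation at 34.6 °C: 360 kJ/kg
vapour 34.6→86.4 °C: 72.52 kJ/kg
Δh = 177.84 + 360 + 72.52 = 610.36 kJ/kg
Q = ṁ·Δh = 18.31 kg/s × 610.36 kJ/kg = 11176 kJ/s
|Q| = 11176 kW = 670540 kJ/min

Q = 671000 kJ/min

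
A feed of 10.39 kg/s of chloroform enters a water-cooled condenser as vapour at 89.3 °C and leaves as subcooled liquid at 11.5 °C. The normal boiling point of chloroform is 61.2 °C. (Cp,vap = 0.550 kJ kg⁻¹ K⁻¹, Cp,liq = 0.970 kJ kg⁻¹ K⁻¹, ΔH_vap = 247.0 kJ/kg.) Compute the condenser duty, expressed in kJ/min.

vapour 89.3→61.2 °C: -15.455 kJ/kg
condensation at 61.2 °C: -247 kJ/kg
liquid 61.2→11.5 °C: -48.209 kJ/kg
Δh = -15.455 + -247 + -48.209 = -310.66 kJ/kg
Q = ṁ·Δh = 10.39 kg/s × -310.66 kJ/kg = -3227.8 kJ/s
|Q| = 3227.8 kW = 193670 kJ/min

Q_c = 194000 kJ/min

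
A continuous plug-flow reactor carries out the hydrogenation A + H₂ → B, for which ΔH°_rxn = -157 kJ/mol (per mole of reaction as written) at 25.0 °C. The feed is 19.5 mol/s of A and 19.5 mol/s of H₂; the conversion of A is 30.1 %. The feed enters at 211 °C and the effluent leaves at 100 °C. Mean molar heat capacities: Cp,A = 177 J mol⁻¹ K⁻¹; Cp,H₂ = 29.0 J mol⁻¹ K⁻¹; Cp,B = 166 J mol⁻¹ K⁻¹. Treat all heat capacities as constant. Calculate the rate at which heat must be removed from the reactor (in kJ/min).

Q_out = 83100 kJ/min

Extent of reaction ξ = 0.301 × 19.5 = 5.8695 mol/s
Reaction term: ξ·ΔH°_rxn = 5.8695 × -157 = -921.51 kJ/s
Sensible, feed 211→25 °C: -747.16 kJ/s
Outlet flows (mol/s): A 13.631, H₂ 13.631, B 5.8695
Sensible, products 25→100 °C: 283.67 kJ/s
Q = ΔH = -1385 kJ/s = -1385 kW
Heat removed = 83100 kJ/min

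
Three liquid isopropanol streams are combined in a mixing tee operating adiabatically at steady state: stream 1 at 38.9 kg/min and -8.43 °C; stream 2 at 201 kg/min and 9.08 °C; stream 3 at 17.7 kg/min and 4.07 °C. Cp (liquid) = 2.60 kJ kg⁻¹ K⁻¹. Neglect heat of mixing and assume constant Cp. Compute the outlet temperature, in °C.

No heat crosses the boundary, so H_out = H_in.
T_out = Σ ṁᵢCp,ᵢTᵢ / Σ ṁᵢCp,ᵢ
      = 4079.9 / 669.76 = 6.0916 °C

T_out = 6.09 °C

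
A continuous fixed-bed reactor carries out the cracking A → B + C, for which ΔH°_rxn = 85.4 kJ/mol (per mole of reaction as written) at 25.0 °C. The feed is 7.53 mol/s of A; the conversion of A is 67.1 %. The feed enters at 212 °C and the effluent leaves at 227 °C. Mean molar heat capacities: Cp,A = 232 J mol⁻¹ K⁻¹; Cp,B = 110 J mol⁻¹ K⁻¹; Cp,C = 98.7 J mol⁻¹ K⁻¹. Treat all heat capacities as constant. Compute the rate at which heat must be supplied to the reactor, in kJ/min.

Extent of reaction ξ = 0.671 × 7.53 = 5.0526 mol/s
Reaction term: ξ·ΔH°_rxn = 5.0526 × 85.4 = 431.49 kJ/s
Sensible, feed 212→25 °C: -326.68 kJ/s
Outlet flows (mol/s): A 2.4774, B 5.0526, C 5.0526
Sensible, products 25→227 °C: 329.11 kJ/s
Q = ΔH = 433.92 kJ/s = 433.92 kW
Heat supplied = 26035 kJ/min

Q_in = 26000 kJ/min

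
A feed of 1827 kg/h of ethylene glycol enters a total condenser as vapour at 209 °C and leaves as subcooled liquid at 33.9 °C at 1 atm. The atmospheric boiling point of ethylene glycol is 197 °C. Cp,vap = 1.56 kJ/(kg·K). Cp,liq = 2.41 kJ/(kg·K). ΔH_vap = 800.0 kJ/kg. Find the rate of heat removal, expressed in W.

vapour 209→197 °C: -18.72 kJ/kg
condensation at 197 °C: -800 kJ/kg
liquid 197→33.9 °C: -393.07 kJ/kg
Δh = -18.72 + -800 + -393.07 = -1211.8 kJ/kg
Q = ṁ·Δh = 1827 kg/h × -1211.8 kJ/kg = -2.2139e+06 kJ/h
|Q| = 614.98 kW = 614980 W

Q_c = 615000 W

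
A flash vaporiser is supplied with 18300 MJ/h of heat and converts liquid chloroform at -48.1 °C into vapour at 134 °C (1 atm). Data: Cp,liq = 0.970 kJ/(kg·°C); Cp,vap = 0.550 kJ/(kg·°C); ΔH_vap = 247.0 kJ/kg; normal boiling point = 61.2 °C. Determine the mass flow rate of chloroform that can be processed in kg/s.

ṁ = 12.9 kg/s

Δh = 0.970×(61.2−-48.1) + 247.0 + 0.550×(134−61.2) = 393.06 kJ/kg
Q = 18300 MJ/h = 5083.3 kJ/s = 5083.3 kJ/s
ṁ = Q/Δh = 5083.3 / 393.06 = 12.933 kg/s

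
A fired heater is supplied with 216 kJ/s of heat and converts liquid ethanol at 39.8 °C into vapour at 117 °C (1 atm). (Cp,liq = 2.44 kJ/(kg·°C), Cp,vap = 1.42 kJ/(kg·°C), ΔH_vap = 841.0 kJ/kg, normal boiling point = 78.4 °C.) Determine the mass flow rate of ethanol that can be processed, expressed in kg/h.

ṁ = 785 kg/h

Δh = 2.44×(78.4−39.8) + 841.0 + 1.42×(117−78.4) = 990 kJ/kg
Q = 216 kJ/s = 216 kJ/s = 777600 kJ/h
ṁ = Q/Δh = 777600 / 990 = 785.46 kg/h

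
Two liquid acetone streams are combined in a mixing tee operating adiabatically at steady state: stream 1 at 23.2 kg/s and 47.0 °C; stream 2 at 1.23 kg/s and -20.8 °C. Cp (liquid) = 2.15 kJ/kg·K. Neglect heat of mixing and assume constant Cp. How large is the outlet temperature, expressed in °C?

T_out = 43.6 °C

Energy balance with Q = 0: Σ ṁᵢCp,ᵢ(T_out − Tᵢ) = 0
T_out = Σ ṁᵢCp,ᵢTᵢ / Σ ṁᵢCp,ᵢ
      = 2289.4 / 52.524 = 43.586 °C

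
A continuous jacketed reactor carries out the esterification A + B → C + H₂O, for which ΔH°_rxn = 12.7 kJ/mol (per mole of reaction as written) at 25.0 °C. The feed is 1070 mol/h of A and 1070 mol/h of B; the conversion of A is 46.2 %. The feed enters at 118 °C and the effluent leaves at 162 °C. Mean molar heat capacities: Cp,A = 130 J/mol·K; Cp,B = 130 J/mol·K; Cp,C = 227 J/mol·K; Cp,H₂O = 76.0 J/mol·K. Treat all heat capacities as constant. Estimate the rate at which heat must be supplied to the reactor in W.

Q_in = 5950 W

Extent of reaction ξ = 0.462 × 1070 = 494.34 mol/h
Reaction term: ξ·ΔH°_rxn = 494.34 × 12.7 = 6278.1 kJ/h
Sensible, feed 118→25 °C: -25873 kJ/h
Outlet flows (mol/h): A 575.66, B 575.66, C 494.34, H₂O 494.34
Sensible, products 25→162 °C: 41026 kJ/h
Q = ΔH = 21431 kJ/h = 5.9531 kW
Heat supplied = 5953.1 W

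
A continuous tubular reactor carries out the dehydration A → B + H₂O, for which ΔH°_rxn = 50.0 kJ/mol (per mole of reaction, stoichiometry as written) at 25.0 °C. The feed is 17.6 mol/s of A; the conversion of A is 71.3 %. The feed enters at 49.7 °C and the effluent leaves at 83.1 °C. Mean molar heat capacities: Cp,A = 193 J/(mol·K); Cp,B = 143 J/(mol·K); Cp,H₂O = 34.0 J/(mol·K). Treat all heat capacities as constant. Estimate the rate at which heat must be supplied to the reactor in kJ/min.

Extent of reaction ξ = 0.713 × 17.6 = 12.549 mol/s
Reaction term: ξ·ΔH°_rxn = 12.549 × 50.0 = 627.44 kJ/s
Sensible, feed 49.7→25 °C: -83.901 kJ/s
Outlet flows (mol/s): A 5.0512, B 12.549, H₂O 12.549
Sensible, products 25→83.1 °C: 185.69 kJ/s
Q = ΔH = 729.23 kJ/s = 729.23 kW
Heat supplied = 43754 kJ/min

Q_in = 43800 kJ/min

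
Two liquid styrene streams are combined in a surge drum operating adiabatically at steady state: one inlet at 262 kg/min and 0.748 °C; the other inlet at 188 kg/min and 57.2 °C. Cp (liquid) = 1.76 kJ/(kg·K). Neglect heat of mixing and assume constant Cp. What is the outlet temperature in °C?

T_out = 24.3 °C

Adiabatic, steady state ⇒ Σ ṁᵢCp,ᵢ(T_out − Tᵢ) = 0
Σ ṁᵢCp,ᵢTᵢ = 262×1.76×0.748 + 188×1.76×57.2 = 19271
Σ ṁᵢCp,ᵢ = 262×1.76 + 188×1.76 = 792
T_out = 19271 / 792 = 24.332 °C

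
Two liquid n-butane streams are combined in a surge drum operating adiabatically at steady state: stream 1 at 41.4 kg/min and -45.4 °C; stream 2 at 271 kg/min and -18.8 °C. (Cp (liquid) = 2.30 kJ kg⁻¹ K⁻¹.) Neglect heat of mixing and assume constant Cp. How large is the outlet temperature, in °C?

No heat crosses the boundary, so H_out = H_in.
Σ ṁᵢCp,ᵢTᵢ = 41.4×2.30×-45.4 + 271×2.30×-18.8 = -16041
Σ ṁᵢCp,ᵢ = 41.4×2.30 + 271×2.30 = 718.52
T_out = -16041 / 718.52 = -22.325 °C

T_out = -22.3 °C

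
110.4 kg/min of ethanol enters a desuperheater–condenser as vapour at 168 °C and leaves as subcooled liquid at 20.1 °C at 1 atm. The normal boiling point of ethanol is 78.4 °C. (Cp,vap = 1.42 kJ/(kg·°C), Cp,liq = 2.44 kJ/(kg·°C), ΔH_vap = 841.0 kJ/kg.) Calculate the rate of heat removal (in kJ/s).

vapour 168→78.4 °C: -127.23 kJ/kg
condensation at 78.4 °C: -841 kJ/kg
liquid 78.4→20.1 °C: -142.25 kJ/kg
Δh = -127.23 + -841 + -142.25 = -1110.5 kJ/kg
Q = ṁ·Δh = 110.4 kg/min × -1110.5 kJ/kg = -122600 kJ/min
|Q| = 2043.3 kW

Q_c = 2040 kJ/s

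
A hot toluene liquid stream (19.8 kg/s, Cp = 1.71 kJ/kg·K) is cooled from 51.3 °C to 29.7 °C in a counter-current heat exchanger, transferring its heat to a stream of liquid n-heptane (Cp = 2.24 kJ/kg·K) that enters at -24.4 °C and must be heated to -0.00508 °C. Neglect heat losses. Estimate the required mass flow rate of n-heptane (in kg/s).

ṁ_c = 13.4 kg/s

Heat released by hot stream: Q = 19.8 × 1.71 × (51.3 − 29.7) = 731.33 kJ/s
Energy balance on cold side (adiabatic exchanger): Q = ṁ_c·Cp_c·(T_c,out − T_c,in)
ṁ_c = 731.33 / [2.24 × (-0.00508 − -24.4)] = 13.383 kg/s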